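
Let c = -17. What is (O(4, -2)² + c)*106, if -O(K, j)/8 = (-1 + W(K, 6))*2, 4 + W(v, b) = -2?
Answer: 1327862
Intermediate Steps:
W(v, b) = -6 (W(v, b) = -4 - 2 = -6)
O(K, j) = 112 (O(K, j) = -8*(-1 - 6)*2 = -(-56)*2 = -8*(-14) = 112)
(O(4, -2)² + c)*106 = (112² - 17)*106 = (12544 - 17)*106 = 12527*106 = 1327862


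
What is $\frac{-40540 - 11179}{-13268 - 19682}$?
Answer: $\frac{51719}{32950} \approx 1.5696$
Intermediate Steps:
$\frac{-40540 - 11179}{-13268 - 19682} = - \frac{51719}{-32950} = \left(-51719\right) \left(- \frac{1}{32950}\right) = \frac{51719}{32950}$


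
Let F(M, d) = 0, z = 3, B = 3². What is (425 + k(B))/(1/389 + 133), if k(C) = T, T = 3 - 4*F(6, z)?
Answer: 83246/25869 ≈ 3.2180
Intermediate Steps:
B = 9
T = 3 (T = 3 - 4*0 = 3 + 0 = 3)
k(C) = 3
(425 + k(B))/(1/389 + 133) = (425 + 3)/(1/389 + 133) = 428/(1/389 + 133) = 428/(51738/389) = 428*(389/51738) = 83246/25869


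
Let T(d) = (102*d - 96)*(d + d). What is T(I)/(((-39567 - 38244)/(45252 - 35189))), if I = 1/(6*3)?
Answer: 2727073/2100897 ≈ 1.2981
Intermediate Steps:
I = 1/18 ≈ 0.055556
T(d) = 2*d*(-96 + 102*d) (T(d) = (-96 + 102*d)*(2*d) = 2*d*(-96 + 102*d))
T(I)/(((-39567 - 38244)/(45252 - 35189))) = (12*(1/18)*(-16 + 17*(1/18)))/(((-39567 - 38244)/(45252 - 35189))) = (12*(1/18)*(-16 + 17/18))/((-77811/10063)) = (12*(1/18)*(-271/18))/((-77811*1/10063)) = -271/(27*(-77811/10063)) = -271/27*(-10063/77811) = 2727073/2100897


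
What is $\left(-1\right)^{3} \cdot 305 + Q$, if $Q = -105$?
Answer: $-410$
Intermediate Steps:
$\left(-1\right)^{3} \cdot 305 + Q = \left(-1\right)^{3} \cdot 305 - 105 = \left(-1\right) 305 - 105 = -305 - 105 = -410$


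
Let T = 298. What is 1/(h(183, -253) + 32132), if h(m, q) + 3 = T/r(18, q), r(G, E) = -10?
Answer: 5/160496 ≈ 3.1153e-5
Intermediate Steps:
h(m, q) = -164/5 (h(m, q) = -3 + 298/(-10) = -3 + 298*(-1/10) = -3 - 149/5 = -164/5)
1/(h(183, -253) + 32132) = 1/(-164/5 + 32132) = 1/(160496/5) = 5/160496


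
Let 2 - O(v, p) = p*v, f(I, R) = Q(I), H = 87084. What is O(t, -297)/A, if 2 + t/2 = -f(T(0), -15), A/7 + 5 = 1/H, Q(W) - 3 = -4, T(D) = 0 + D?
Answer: 51553728/3047933 ≈ 16.914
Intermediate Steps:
T(D) = D
Q(W) = -1 (Q(W) = 3 - 4 = -1)
A = -3047933/87084 (A = -35 + 7/87084 = -3047933/87084 ≈ -35.000)
f(I, R) = -1
t = -2 (t = -4 + 2*(-1*(-1)) = -4 + 2*1 = -4 + 2 = -2)
O(v, p) = 2 - p*v
O(t, -297)/A = (2 - 1*(-297)*(-2))/(-3047933/87084) = (2 - 594)*(-87084/3047933) = -592*(-87084/3047933) = 51553728/3047933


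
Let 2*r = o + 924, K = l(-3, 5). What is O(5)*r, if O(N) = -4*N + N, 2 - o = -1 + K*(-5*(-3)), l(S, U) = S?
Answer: -7290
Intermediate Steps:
K = -3
o = 48 (o = 2 - (-1 - (-15)*(-3)) = 2 - (-1 - 3*15) = 2 - (-1 - 45) = 2 - 1*(-46) = 2 + 46 = 48)
O(N) = -3*N
r = 486 (r = (48 + 924)/2 = (1/2)*972 = 486)
O(5)*r = -3*5*486 = -15*486 = -7290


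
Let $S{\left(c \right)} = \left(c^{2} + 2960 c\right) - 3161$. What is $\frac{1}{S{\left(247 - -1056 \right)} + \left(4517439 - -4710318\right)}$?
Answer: $\frac{1}{14779285} \approx 6.7662 \cdot 10^{-8}$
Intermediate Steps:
$S{\left(c \right)} = -3161 + c^{2} + 2960 c$
$\frac{1}{S{\left(247 - -1056 \right)} + \left(4517439 - -4710318\right)} = \frac{1}{\left(-3161 + \left(247 - -1056\right)^{2} + 2960 \left(247 - -1056\right)\right) + \left(4517439 - -4710318\right)} = \frac{1}{\left(-3161 + \left(247 + 1056\right)^{2} + 2960 \left(247 + 1056\right)\right) + \left(4517439 + 4710318\right)} = \frac{1}{\left(-3161 + 1303^{2} + 2960 \cdot 1303\right) + 9227757} = \frac{1}{\left(-3161 + 1697809 + 3856880\right) + 9227757} = \frac{1}{5551528 + 9227757} = \frac{1}{14779285}$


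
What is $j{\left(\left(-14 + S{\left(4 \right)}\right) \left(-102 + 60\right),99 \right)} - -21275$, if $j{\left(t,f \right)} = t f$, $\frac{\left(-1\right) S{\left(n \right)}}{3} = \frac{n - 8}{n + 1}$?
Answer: $\frac{347539}{5} \approx 69508.0$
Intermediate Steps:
$S{\left(n \right)} = - \frac{3 \left(-8 + n\right)}{1 + n}$ ($S{\left(n \right)} = - 3 \frac{n - 8}{n + 1} = - 3 \frac{-8 + n}{1 + n} = - \frac{3 \left(-8 + n\right)}{1 + n}$)
$j{\left(t,f \right)} = f t$
$j{\left(\left(-14 + S{\left(4 \right)}\right) \left(-102 + 60\right),99 \right)} - -21275 = 99 \left(-14 + \frac{3 \left(8 - 4\right)}{1 + 4}\right) \left(-102 + 60\right) - -21275 = 99 \left(-14 + \frac{3 \left(8 - 4\right)}{5}\right) \left(-42\right) + 21275 = 99 \left(-14 + 3 \cdot \frac{1}{5} \cdot 4\right) \left(-42\right) + 21275 = 99 \left(-14 + \frac{12}{5}\right) \left(-42\right) + 21275 = 99 \left(\left(- \frac{58}{5}\right) \left(-42\right)\right) + 21275 = 99 \cdot \frac{2436}{5} + 21275 = \frac{241164}{5} + 21275 = \frac{347539}{5}$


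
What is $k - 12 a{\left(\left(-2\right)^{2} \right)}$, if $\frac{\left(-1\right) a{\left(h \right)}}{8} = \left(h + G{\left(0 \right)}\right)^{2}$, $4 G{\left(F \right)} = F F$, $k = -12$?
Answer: $1524$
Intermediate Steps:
$G{\left(F \right)} = \frac{F^{2}}{4}$ ($G{\left(F \right)} = \frac{F F}{4} = \frac{F^{2}}{4}$)
$a{\left(h \right)} = - 8 h^{2}$ ($a{\left(h \right)} = - 8 \left(h + \frac{0^{2}}{4}\right)^{2} = - 8 \left(h + \frac{1}{4} \cdot 0\right)^{2} = - 8 \left(h + 0\right)^{2} = - 8 h^{2}$)
$k - 12 a{\left(\left(-2\right)^{2} \right)} = -12 - 12 \left(- 8 \left(\left(-2\right)^{2}\right)^{2}\right) = -12 - 12 \left(- 8 \cdot 4^{2}\right) = -12 - 12 \left(\left(-8\right) 16\right) = -12 - -1536 = -12 + 1536 = 1524$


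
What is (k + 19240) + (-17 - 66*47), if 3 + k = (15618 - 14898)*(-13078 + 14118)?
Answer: 764918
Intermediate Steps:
k = 748797 (k = -3 + (15618 - 14898)*(-13078 + 14118) = -3 + 720*1040 = -3 + 748800 = 748797)
(k + 19240) + (-17 - 66*47) = (748797 + 19240) + (-17 - 66*47) = 768037 + (-17 - 3102) = 768037 - 3119 = 764918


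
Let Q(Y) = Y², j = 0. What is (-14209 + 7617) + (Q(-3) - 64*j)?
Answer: -6583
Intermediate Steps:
(-14209 + 7617) + (Q(-3) - 64*j) = (-14209 + 7617) + ((-3)² - 64*0) = -6592 + (9 + 0) = -6592 + 9 = -6583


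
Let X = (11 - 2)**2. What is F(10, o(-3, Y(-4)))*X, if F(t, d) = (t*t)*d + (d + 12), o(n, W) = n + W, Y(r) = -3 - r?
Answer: -15390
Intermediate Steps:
o(n, W) = W + n
F(t, d) = 12 + d + d*t**2 (F(t, d) = t**2*d + (12 + d) = d*t**2 + (12 + d) = 12 + d + d*t**2)
X = 81 (X = 9**2 = 81)
F(10, o(-3, Y(-4)))*X = (12 + ((-3 - 1*(-4)) - 3) + ((-3 - 1*(-4)) - 3)*10**2)*81 = (12 + ((-3 + 4) - 3) + ((-3 + 4) - 3)*100)*81 = (12 + (1 - 3) + (1 - 3)*100)*81 = (12 - 2 - 2*100)*81 = (12 - 2 - 200)*81 = -190*81 = -15390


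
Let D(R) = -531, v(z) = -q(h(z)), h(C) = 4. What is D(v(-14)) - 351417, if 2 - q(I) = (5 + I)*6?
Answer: -351948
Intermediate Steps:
q(I) = -28 - 6*I (q(I) = 2 - (5 + I)*6 = 2 - (30 + 6*I) = 2 + (-30 - 6*I) = -28 - 6*I)
v(z) = 52 (v(z) = -(-28 - 6*4) = -(-28 - 24) = -1*(-52) = 52)
D(v(-14)) - 351417 = -531 - 351417 = -351948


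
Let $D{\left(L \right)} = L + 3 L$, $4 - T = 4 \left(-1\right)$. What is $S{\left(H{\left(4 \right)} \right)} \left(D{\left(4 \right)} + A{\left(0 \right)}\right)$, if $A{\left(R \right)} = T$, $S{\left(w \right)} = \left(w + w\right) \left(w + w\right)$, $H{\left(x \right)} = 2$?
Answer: $384$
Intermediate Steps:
$S{\left(w \right)} = 4 w^{2}$ ($S{\left(w \right)} = 2 w 2 w = 4 w^{2}$)
$T = 8$ ($T = 4 - 4 \left(-1\right) = 4 - -4 = 4 + 4 = 8$)
$A{\left(R \right)} = 8$
$D{\left(L \right)} = 4 L$
$S{\left(H{\left(4 \right)} \right)} \left(D{\left(4 \right)} + A{\left(0 \right)}\right) = 4 \cdot 2^{2} \left(4 \cdot 4 + 8\right) = 4 \cdot 4 \left(16 + 8\right) = 16 \cdot 24 = 384$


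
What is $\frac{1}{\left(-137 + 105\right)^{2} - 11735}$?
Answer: $- \frac{1}{10711} \approx -9.3362 \cdot 10^{-5}$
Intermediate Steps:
$\frac{1}{\left(-137 + 105\right)^{2} - 11735} = \frac{1}{\left(-32\right)^{2} - 11735} = \frac{1}{1024 - 11735} = \frac{1}{-10711} = - \frac{1}{10711}$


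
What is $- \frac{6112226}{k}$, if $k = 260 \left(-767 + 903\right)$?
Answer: $- \frac{3056113}{17680} \approx -172.86$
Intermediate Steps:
$k = 35360$ ($k = 260 \cdot 136 = 35360$)
$- \frac{6112226}{k} = - \frac{6112226}{35360} = \left(-6112226\right) \frac{1}{35360} = - \frac{3056113}{17680}$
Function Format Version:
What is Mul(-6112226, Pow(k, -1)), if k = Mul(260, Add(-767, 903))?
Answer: Rational(-3056113, 17680) ≈ -172.86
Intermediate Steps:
k = 35360 (k = Mul(260, 136) = 35360)
Mul(-6112226, Pow(k, -1)) = Mul(-6112226, Pow(35360, -1)) = Mul(-6112226, Rational(1, 35360)) = Rational(-3056113, 17680)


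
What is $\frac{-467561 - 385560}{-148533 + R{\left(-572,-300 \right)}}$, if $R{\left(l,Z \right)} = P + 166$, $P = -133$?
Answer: $\frac{853121}{148500} \approx 5.7449$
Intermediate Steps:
$R{\left(l,Z \right)} = 33$ ($R{\left(l,Z \right)} = -133 + 166 = 33$)
$\frac{-467561 - 385560}{-148533 + R{\left(-572,-300 \right)}} = \frac{-467561 - 385560}{-148533 + 33} = - \frac{853121}{-148500} = \left(-853121\right) \left(- \frac{1}{148500}\right) = \frac{853121}{148500}$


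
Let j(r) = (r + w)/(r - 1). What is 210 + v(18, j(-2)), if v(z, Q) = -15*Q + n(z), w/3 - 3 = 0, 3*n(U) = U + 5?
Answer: 758/3 ≈ 252.67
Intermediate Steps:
n(U) = 5/3 + U/3 (n(U) = (U + 5)/3 = (5 + U)/3 = 5/3 + U/3)
w = 9 (w = 9 + 3*0 = 9 + 0 = 9)
j(r) = (9 + r)/(-1 + r) (j(r) = (r + 9)/(r - 1) = (9 + r)/(-1 + r))
v(z, Q) = 5/3 - 15*Q + z/3 (v(z, Q) = -15*Q + (5/3 + z/3) = 5/3 - 15*Q + z/3)
210 + v(18, j(-2)) = 210 + (5/3 - 15*(9 - 2)/(-1 - 2) + (⅓)*18) = 210 + (5/3 - 15*7/(-3) + 6) = 210 + (5/3 - (-5)*7 + 6) = 210 + (5/3 - 15*(-7/3) + 6) = 210 + (5/3 + 35 + 6) = 210 + 128/3 = 758/3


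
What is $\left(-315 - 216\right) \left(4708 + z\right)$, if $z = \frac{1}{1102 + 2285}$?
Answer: $- \frac{2822441469}{1129} \approx -2.4999 \cdot 10^{6}$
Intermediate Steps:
$z = \frac{1}{3387} \approx 0.00029525$
$\left(-315 - 216\right) \left(4708 + z\right) = \left(-315 - 216\right) \left(4708 + \frac{1}{3387}\right) = \left(-531\right) \frac{15945997}{3387} = - \frac{2822441469}{1129}$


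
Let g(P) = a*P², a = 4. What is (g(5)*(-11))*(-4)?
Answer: 4400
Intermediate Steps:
g(P) = 4*P²
(g(5)*(-11))*(-4) = ((4*5²)*(-11))*(-4) = ((4*25)*(-11))*(-4) = (100*(-11))*(-4) = -1100*(-4) = 4400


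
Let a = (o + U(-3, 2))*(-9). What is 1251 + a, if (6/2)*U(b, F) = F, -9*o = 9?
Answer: 1254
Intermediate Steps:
o = -1 (o = -1/9*9 = -1)
U(b, F) = F/3
a = 3 (a = (-1 + (1/3)*2)*(-9) = (-1 + 2/3)*(-9) = -1/3*(-9) = 3)
1251 + a = 1251 + 3 = 1254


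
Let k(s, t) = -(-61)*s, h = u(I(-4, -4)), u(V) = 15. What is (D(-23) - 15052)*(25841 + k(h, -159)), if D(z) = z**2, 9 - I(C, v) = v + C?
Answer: -388577388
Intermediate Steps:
I(C, v) = 9 - C - v (I(C, v) = 9 - (v + C) = 9 - (C + v) = 9 + (-C - v) = 9 - C - v)
h = 15
k(s, t) = 61*s
(D(-23) - 15052)*(25841 + k(h, -159)) = ((-23)**2 - 15052)*(25841 + 61*15) = (529 - 15052)*(25841 + 915) = -14523*26756 = -388577388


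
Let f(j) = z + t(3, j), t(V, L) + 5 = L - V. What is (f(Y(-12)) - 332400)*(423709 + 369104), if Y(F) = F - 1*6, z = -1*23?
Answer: -263569889037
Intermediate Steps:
z = -23
t(V, L) = -5 + L - V (t(V, L) = -5 + (L - V) = -5 + L - V)
Y(F) = -6 + F (Y(F) = F - 6 = -6 + F)
f(j) = -31 + j (f(j) = -23 + (-5 + j - 1*3) = -23 + (-5 + j - 3) = -23 + (-8 + j) = -31 + j)
(f(Y(-12)) - 332400)*(423709 + 369104) = ((-31 + (-6 - 12)) - 332400)*(423709 + 369104) = ((-31 - 18) - 332400)*792813 = (-49 - 332400)*792813 = -332449*792813 = -263569889037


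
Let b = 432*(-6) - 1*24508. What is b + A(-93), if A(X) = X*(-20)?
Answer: -25240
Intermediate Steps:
A(X) = -20*X
b = -27100 (b = -2592 - 24508 = -27100)
b + A(-93) = -27100 - 20*(-93) = -27100 + 1860 = -25240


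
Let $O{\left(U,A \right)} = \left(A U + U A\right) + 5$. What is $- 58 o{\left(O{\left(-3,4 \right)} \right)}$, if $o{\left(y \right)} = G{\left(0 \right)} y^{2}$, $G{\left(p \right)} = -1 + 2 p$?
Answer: $20938$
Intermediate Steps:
$O{\left(U,A \right)} = 5 + 2 A U$ ($O{\left(U,A \right)} = \left(A U + A U\right) + 5 = 2 A U + 5 = 5 + 2 A U$)
$o{\left(y \right)} = - y^{2}$ ($o{\left(y \right)} = \left(-1 + 2 \cdot 0\right) y^{2} = \left(-1 + 0\right) y^{2} = - y^{2}$)
$- 58 o{\left(O{\left(-3,4 \right)} \right)} = - 58 \left(- \left(5 + 2 \cdot 4 \left(-3\right)\right)^{2}\right) = - 58 \left(- \left(5 - 24\right)^{2}\right) = - 58 \left(- \left(-19\right)^{2}\right) = - 58 \left(\left(-1\right) 361\right) = \left(-58\right) \left(-361\right) = 20938$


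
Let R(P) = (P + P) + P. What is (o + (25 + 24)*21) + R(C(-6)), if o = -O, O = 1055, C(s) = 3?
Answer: -17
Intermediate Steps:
R(P) = 3*P (R(P) = 2*P + P = 3*P)
o = -1055 (o = -1*1055 = -1055)
(o + (25 + 24)*21) + R(C(-6)) = (-1055 + (25 + 24)*21) + 3*3 = (-1055 + 49*21) + 9 = (-1055 + 1029) + 9 = -26 + 9 = -17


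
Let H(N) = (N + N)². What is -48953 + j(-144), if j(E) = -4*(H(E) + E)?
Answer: -380153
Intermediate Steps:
H(N) = 4*N² (H(N) = (2*N)² = 4*N²)
j(E) = -16*E² - 4*E (j(E) = -4*(4*E² + E) = -4*(E + 4*E²) = -16*E² - 4*E)
-48953 + j(-144) = -48953 + 4*(-144)*(-1 - 4*(-144)) = -48953 + 4*(-144)*(-1 + 576) = -48953 + 4*(-144)*575 = -48953 - 331200 = -380153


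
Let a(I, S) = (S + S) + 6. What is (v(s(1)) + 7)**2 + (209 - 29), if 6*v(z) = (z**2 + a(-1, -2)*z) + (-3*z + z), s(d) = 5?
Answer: 10969/36 ≈ 304.69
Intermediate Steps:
a(I, S) = 6 + 2*S (a(I, S) = 2*S + 6 = 6 + 2*S)
v(z) = z**2/6 (v(z) = ((z**2 + (6 + 2*(-2))*z) + (-3*z + z))/6 = ((z**2 + (6 - 4)*z) - 2*z)/6 = ((z**2 + 2*z) - 2*z)/6 = z**2/6)
(v(s(1)) + 7)**2 + (209 - 29) = ((1/6)*5**2 + 7)**2 + (209 - 29) = ((1/6)*25 + 7)**2 + 180 = (25/6 + 7)**2 + 180 = (67/6)**2 + 180 = 4489/36 + 180 = 10969/36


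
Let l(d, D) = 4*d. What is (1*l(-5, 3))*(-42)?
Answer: 840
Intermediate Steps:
(1*l(-5, 3))*(-42) = (1*(4*(-5)))*(-42) = (1*(-20))*(-42) = -20*(-42) = 840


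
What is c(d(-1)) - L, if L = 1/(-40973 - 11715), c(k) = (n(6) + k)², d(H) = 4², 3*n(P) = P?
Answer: 17070913/52688 ≈ 324.00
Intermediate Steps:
n(P) = P/3
d(H) = 16
c(k) = (2 + k)² (c(k) = ((⅓)*6 + k)² = (2 + k)²)
L = -1/52688 (L = 1/(-52688) = -1/52688 ≈ -1.8980e-5)
c(d(-1)) - L = (2 + 16)² - 1*(-1/52688) = 18² + 1/52688 = 324 + 1/52688 = 17070913/52688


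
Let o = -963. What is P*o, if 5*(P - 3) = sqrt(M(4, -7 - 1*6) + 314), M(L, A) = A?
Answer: -2889 - 963*sqrt(301)/5 ≈ -6230.5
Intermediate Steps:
P = 3 + sqrt(301)/5 (P = 3 + sqrt((-7 - 1*6) + 314)/5 = 3 + sqrt((-7 - 6) + 314)/5 = 3 + sqrt(-13 + 314)/5 = 3 + sqrt(301)/5 ≈ 6.4699)
P*o = (3 + sqrt(301)/5)*(-963) = -2889 - 963*sqrt(301)/5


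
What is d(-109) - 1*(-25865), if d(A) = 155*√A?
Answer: 25865 + 155*I*√109 ≈ 25865.0 + 1618.2*I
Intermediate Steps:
d(-109) - 1*(-25865) = 155*√(-109) - 1*(-25865) = 155*(I*√109) + 25865 = 155*I*√109 + 25865 = 25865 + 155*I*√109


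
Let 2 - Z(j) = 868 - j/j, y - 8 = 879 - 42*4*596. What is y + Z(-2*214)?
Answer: -100106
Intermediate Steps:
y = -99241 (y = 8 + (879 - 42*4*596) = 8 + (879 - 168*596) = 8 + (879 - 100128) = 8 - 99249 = -99241)
Z(j) = -865 (Z(j) = 2 - (868 - j/j) = 2 - (868 - 1*1) = 2 - (868 - 1) = 2 - 1*867 = 2 - 867 = -865)
y + Z(-2*214) = -99241 - 865 = -100106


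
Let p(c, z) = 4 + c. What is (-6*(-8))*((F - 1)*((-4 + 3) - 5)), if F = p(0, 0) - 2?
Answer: -288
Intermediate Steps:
F = 2 (F = (4 + 0) - 2 = 4 - 2 = 2)
(-6*(-8))*((F - 1)*((-4 + 3) - 5)) = (-6*(-8))*((2 - 1)*((-4 + 3) - 5)) = 48*(1*(-1 - 5)) = 48*(1*(-6)) = 48*(-6) = -288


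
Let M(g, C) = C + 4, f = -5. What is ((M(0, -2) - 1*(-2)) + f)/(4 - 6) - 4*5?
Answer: -39/2 ≈ -19.500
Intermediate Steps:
M(g, C) = 4 + C
((M(0, -2) - 1*(-2)) + f)/(4 - 6) - 4*5 = (((4 - 2) - 1*(-2)) - 5)/(4 - 6) - 4*5 = ((2 + 2) - 5)/(-2) - 20 = (4 - 5)*(-½) - 20 = -1*(-½) - 20 = ½ - 20 = -39/2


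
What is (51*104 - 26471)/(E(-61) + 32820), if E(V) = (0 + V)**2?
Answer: -21167/36541 ≈ -0.57927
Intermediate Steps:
E(V) = V**2
(51*104 - 26471)/(E(-61) + 32820) = (51*104 - 26471)/((-61)**2 + 32820) = (5304 - 26471)/(3721 + 32820) = -21167/36541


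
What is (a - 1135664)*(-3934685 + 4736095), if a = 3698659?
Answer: 2054009822950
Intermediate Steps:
(a - 1135664)*(-3934685 + 4736095) = (3698659 - 1135664)*(-3934685 + 4736095) = 2562995*801410 = 2054009822950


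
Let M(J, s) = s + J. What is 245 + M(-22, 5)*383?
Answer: -6266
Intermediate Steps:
M(J, s) = J + s
245 + M(-22, 5)*383 = 245 + (-22 + 5)*383 = 245 - 17*383 = 245 - 6511 = -6266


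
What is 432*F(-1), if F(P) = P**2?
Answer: 432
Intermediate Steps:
432*F(-1) = 432*(-1)**2 = 432*1 = 432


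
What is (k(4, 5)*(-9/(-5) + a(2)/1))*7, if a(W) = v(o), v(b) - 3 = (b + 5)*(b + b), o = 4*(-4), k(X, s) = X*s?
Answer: 49952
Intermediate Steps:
o = -16
v(b) = 3 + 2*b*(5 + b) (v(b) = 3 + (b + 5)*(b + b) = 3 + (5 + b)*(2*b) = 3 + 2*b*(5 + b))
a(W) = 355 (a(W) = 3 + 2*(-16)² + 10*(-16) = 3 + 2*256 - 160 = 3 + 512 - 160 = 355)
(k(4, 5)*(-9/(-5) + a(2)/1))*7 = ((4*5)*(-9/(-5) + 355/1))*7 = (20*(-9*(-⅕) + 355*1))*7 = (20*(9/5 + 355))*7 = (20*(1784/5))*7 = 7136*7 = 49952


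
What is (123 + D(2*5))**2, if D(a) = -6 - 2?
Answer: 13225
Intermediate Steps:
D(a) = -8
(123 + D(2*5))**2 = (123 - 8)**2 = 115**2 = 13225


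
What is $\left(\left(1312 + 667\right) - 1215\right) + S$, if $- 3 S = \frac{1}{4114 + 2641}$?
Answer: $\frac{15482459}{20265} \approx 764.0$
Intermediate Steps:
$S = - \frac{1}{20265}$ ($S = - \frac{1}{3 \left(4114 + 2641\right)} = - \frac{1}{3 \cdot 6755} = \left(- \frac{1}{3}\right) \frac{1}{6755} = - \frac{1}{20265} \approx -4.9346 \cdot 10^{-5}$)
$\left(\left(1312 + 667\right) - 1215\right) + S = \left(\left(1312 + 667\right) - 1215\right) - \frac{1}{20265} = \left(1979 - 1215\right) - \frac{1}{20265} = 764 - \frac{1}{20265} = \frac{15482459}{20265}$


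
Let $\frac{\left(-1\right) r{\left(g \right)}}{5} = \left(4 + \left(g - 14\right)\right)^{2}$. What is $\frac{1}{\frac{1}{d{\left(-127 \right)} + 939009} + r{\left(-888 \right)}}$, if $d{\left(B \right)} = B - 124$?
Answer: $- \frac{938758}{3785091031159} \approx -2.4801 \cdot 10^{-7}$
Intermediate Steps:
$d{\left(B \right)} = -124 + B$
$r{\left(g \right)} = - 5 \left(-10 + g\right)^{2}$ ($r{\left(g \right)} = - 5 \left(4 + \left(g - 14\right)\right)^{2} = - 5 \left(4 + \left(-14 + g\right)\right)^{2} = - 5 \left(-10 + g\right)^{2}$)
$\frac{1}{\frac{1}{d{\left(-127 \right)} + 939009} + r{\left(-888 \right)}} = \frac{1}{\frac{1}{\left(-124 - 127\right) + 939009} - 5 \left(-10 - 888\right)^{2}} = \frac{1}{\frac{1}{-251 + 939009} - 5 \left(-898\right)^{2}} = \frac{1}{\frac{1}{938758} - 4032020} = \frac{1}{- \frac{3785091031159}{938758}} = - \frac{938758}{3785091031159}$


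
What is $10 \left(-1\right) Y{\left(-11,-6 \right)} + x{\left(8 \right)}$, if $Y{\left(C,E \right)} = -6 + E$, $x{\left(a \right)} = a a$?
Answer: $184$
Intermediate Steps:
$x{\left(a \right)} = a^{2}$
$10 \left(-1\right) Y{\left(-11,-6 \right)} + x{\left(8 \right)} = 10 \left(-1\right) \left(-6 - 6\right) + 8^{2} = \left(-10\right) \left(-12\right) + 64 = 120 + 64 = 184$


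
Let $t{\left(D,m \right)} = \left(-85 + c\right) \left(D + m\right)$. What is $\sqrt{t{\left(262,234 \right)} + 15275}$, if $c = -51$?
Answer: $i \sqrt{52181} \approx 228.43 i$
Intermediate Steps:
$t{\left(D,m \right)} = - 136 D - 136 m$ ($t{\left(D,m \right)} = \left(-85 - 51\right) \left(D + m\right) = - 136 \left(D + m\right) = - 136 D - 136 m$)
$\sqrt{t{\left(262,234 \right)} + 15275} = \sqrt{\left(\left(-136\right) 262 - 31824\right) + 15275} = \sqrt{\left(-35632 - 31824\right) + 15275} = \sqrt{-67456 + 15275} = \sqrt{-52181} = i \sqrt{52181}$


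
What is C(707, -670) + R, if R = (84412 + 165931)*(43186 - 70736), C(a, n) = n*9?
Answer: -6896955680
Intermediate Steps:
C(a, n) = 9*n
R = -6896949650 (R = 250343*(-27550) = -6896949650)
C(707, -670) + R = 9*(-670) - 6896949650 = -6030 - 6896949650 = -6896955680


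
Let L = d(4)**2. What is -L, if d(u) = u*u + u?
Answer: -400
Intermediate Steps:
d(u) = u + u**2 (d(u) = u**2 + u = u + u**2)
L = 400 (L = (4*(1 + 4))**2 = (4*5)**2 = 20**2 = 400)
-L = -1*400 = -400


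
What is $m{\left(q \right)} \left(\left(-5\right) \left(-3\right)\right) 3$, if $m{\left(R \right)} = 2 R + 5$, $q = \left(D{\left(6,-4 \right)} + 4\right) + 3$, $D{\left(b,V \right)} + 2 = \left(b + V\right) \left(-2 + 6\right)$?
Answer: $1395$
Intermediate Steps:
$D{\left(b,V \right)} = -2 + 4 V + 4 b$ ($D{\left(b,V \right)} = -2 + \left(b + V\right) \left(-2 + 6\right) = -2 + \left(V + b\right) 4 = -2 + \left(4 V + 4 b\right) = -2 + 4 V + 4 b$)
$q = 13$ ($q = \left(\left(-2 + 4 \left(-4\right) + 4 \cdot 6\right) + 4\right) + 3 = \left(\left(-2 - 16 + 24\right) + 4\right) + 3 = \left(6 + 4\right) + 3 = 10 + 3 = 13$)
$m{\left(R \right)} = 5 + 2 R$
$m{\left(q \right)} \left(\left(-5\right) \left(-3\right)\right) 3 = \left(5 + 2 \cdot 13\right) \left(\left(-5\right) \left(-3\right)\right) 3 = \left(5 + 26\right) 15 \cdot 3 = 31 \cdot 15 \cdot 3 = 465 \cdot 3 = 1395$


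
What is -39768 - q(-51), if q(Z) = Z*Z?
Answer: -42369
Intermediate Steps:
q(Z) = Z²
-39768 - q(-51) = -39768 - 1*(-51)² = -39768 - 1*2601 = -39768 - 2601 = -42369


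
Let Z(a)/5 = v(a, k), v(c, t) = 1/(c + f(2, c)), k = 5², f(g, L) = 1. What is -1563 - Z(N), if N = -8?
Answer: -10936/7 ≈ -1562.3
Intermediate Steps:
k = 25
v(c, t) = 1/(1 + c) (v(c, t) = 1/(c + 1) = 1/(1 + c))
Z(a) = 5/(1 + a)
-1563 - Z(N) = -1563 - 5/(1 - 8) = -1563 - 5/(-7) = -1563 - 5*(-1)/7 = -1563 - 1*(-5/7) = -1563 + 5/7 = -10936/7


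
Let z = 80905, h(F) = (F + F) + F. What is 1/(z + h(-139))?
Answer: 1/80488 ≈ 1.2424e-5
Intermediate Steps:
h(F) = 3*F (h(F) = 2*F + F = 3*F)
1/(z + h(-139)) = 1/(80905 + 3*(-139)) = 1/(80905 - 417) = 1/80488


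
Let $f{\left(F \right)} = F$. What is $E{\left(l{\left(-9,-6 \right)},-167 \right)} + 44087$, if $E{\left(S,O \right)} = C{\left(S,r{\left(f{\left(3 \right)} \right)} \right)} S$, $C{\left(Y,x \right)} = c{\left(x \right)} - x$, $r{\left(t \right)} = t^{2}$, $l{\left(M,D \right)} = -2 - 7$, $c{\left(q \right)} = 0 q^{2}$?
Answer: $44168$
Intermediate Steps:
$c{\left(q \right)} = 0$
$l{\left(M,D \right)} = -9$
$C{\left(Y,x \right)} = - x$ ($C{\left(Y,x \right)} = 0 - x = - x$)
$E{\left(S,O \right)} = - 9 S$ ($E{\left(S,O \right)} = - 3^{2} S = \left(-1\right) 9 S = - 9 S$)
$E{\left(l{\left(-9,-6 \right)},-167 \right)} + 44087 = \left(-9\right) \left(-9\right) + 44087 = 81 + 44087 = 44168$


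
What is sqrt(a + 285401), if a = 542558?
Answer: sqrt(827959) ≈ 909.92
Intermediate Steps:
sqrt(a + 285401) = sqrt(542558 + 285401) = sqrt(827959)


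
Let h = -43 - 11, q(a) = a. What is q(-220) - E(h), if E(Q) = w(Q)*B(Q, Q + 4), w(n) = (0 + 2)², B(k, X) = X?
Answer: -20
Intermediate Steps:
w(n) = 4 (w(n) = 2² = 4)
h = -54
E(Q) = 16 + 4*Q (E(Q) = 4*(Q + 4) = 4*(4 + Q) = 16 + 4*Q)
q(-220) - E(h) = -220 - (16 + 4*(-54)) = -220 - (16 - 216) = -220 - 1*(-200) = -220 + 200 = -20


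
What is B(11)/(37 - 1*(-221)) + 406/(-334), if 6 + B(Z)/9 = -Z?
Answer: -25975/14362 ≈ -1.8086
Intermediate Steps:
B(Z) = -54 - 9*Z (B(Z) = -54 + 9*(-Z) = -54 - 9*Z)
B(11)/(37 - 1*(-221)) + 406/(-334) = (-54 - 9*11)/(37 - 1*(-221)) + 406/(-334) = (-54 - 99)/(37 + 221) + 406*(-1/334) = -153/258 - 203/167 = -153*1/258 - 203/167 = -51/86 - 203/167 = -25975/14362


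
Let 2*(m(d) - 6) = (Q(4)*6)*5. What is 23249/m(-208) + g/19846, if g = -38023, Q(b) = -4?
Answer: -115863224/267921 ≈ -432.45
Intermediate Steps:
m(d) = -54 (m(d) = 6 + (-4*6*5)/2 = 6 + (-24*5)/2 = 6 + (1/2)*(-120) = 6 - 60 = -54)
23249/m(-208) + g/19846 = 23249/(-54) - 38023/19846 = 23249*(-1/54) - 38023*1/19846 = -23249/54 - 38023/19846 = -115863224/267921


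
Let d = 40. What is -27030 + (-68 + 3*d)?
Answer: -26978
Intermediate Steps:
-27030 + (-68 + 3*d) = -27030 + (-68 + 3*40) = -27030 + (-68 + 120) = -27030 + 52 = -26978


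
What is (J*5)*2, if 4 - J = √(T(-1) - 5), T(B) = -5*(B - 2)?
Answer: 40 - 10*√10 ≈ 8.3772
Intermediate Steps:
T(B) = 10 - 5*B (T(B) = -5*(-2 + B) = 10 - 5*B)
J = 4 - √10 (J = 4 - √((10 - 5*(-1)) - 5) = 4 - √((10 + 5) - 5) = 4 - √(15 - 5) = 4 - √10 ≈ 0.83772)
(J*5)*2 = ((4 - √10)*5)*2 = (20 - 5*√10)*2 = 40 - 10*√10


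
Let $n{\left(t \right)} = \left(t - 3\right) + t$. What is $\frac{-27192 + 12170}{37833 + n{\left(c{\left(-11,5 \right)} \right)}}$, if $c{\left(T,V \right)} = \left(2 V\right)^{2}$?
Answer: $- \frac{7511}{19015} \approx -0.395$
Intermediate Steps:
$c{\left(T,V \right)} = 4 V^{2}$
$n{\left(t \right)} = -3 + 2 t$ ($n{\left(t \right)} = \left(-3 + t\right) + t = -3 + 2 t$)
$\frac{-27192 + 12170}{37833 + n{\left(c{\left(-11,5 \right)} \right)}} = \frac{-27192 + 12170}{37833 - \left(3 - 2 \cdot 4 \cdot 5^{2}\right)} = - \frac{15022}{37833 - \left(3 - 2 \cdot 4 \cdot 25\right)} = - \frac{15022}{37833 + \left(-3 + 2 \cdot 100\right)} = - \frac{15022}{37833 + \left(-3 + 200\right)} = - \frac{15022}{37833 + 197} = - \frac{15022}{38030} = \left(-15022\right) \frac{1}{38030} = - \frac{7511}{19015}$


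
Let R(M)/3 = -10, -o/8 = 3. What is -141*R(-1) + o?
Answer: 4206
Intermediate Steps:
o = -24 (o = -8*3 = -24)
R(M) = -30 (R(M) = 3*(-10) = -30)
-141*R(-1) + o = -141*(-30) - 24 = 4230 - 24 = 4206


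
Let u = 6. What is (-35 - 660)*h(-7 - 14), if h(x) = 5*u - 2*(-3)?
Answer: -25020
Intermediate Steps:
h(x) = 36 (h(x) = 5*6 - 2*(-3) = 30 + 6 = 36)
(-35 - 660)*h(-7 - 14) = (-35 - 660)*36 = -695*36 = -25020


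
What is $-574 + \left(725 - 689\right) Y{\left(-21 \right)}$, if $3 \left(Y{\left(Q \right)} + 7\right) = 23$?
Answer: $-550$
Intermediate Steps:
$Y{\left(Q \right)} = \frac{2}{3}$ ($Y{\left(Q \right)} = -7 + \frac{1}{3} \cdot 23 = -7 + \frac{23}{3} = \frac{2}{3}$)
$-574 + \left(725 - 689\right) Y{\left(-21 \right)} = -574 + \left(725 - 689\right) \frac{2}{3} = -574 + 36 \cdot \frac{2}{3} = -574 + 24 = -550$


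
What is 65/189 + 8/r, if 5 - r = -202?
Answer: 1663/4347 ≈ 0.38256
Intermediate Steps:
r = 207 (r = 5 - 1*(-202) = 5 + 202 = 207)
65/189 + 8/r = 65/189 + 8/207 = 1663/4347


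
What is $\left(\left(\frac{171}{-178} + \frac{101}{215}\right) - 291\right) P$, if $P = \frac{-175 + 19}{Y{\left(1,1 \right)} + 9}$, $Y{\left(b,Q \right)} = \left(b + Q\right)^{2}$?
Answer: $\frac{66932142}{19135} \approx 3497.9$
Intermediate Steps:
$Y{\left(b,Q \right)} = \left(Q + b\right)^{2}$
$P = -12$ ($P = \frac{-175 + 19}{\left(1 + 1\right)^{2} + 9} = - \frac{156}{2^{2} + 9} = - \frac{156}{4 + 9} = - \frac{156}{13} = \left(-156\right) \frac{1}{13} = -12$)
$\left(\left(\frac{171}{-178} + \frac{101}{215}\right) - 291\right) P = \left(\left(\frac{171}{-178} + \frac{101}{215}\right) - 291\right) \left(-12\right) = \left(\left(171 \left(- \frac{1}{178}\right) + 101 \cdot \frac{1}{215}\right) - 291\right) \left(-12\right) = \left(\left(- \frac{171}{178} + \frac{101}{215}\right) - 291\right) \left(-12\right) = \left(- \frac{18787}{38270} - 291\right) \left(-12\right) = \left(- \frac{11155357}{38270}\right) \left(-12\right) = \frac{66932142}{19135}$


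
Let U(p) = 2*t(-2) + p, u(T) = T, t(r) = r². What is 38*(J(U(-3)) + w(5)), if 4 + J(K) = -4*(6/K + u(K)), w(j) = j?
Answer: -4522/5 ≈ -904.40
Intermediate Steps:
U(p) = 8 + p (U(p) = 2*(-2)² + p = 2*4 + p = 8 + p)
J(K) = -4 - 24/K - 4*K (J(K) = -4 - 4*(6/K + K) = -4 - 4*(K + 6/K) = -4 + (-24/K - 4*K) = -4 - 24/K - 4*K)
38*(J(U(-3)) + w(5)) = 38*((-4 - 24/(8 - 3) - 4*(8 - 3)) + 5) = 38*((-4 - 24/5 - 4*5) + 5) = 38*((-4 - 24*⅕ - 20) + 5) = 38*((-4 - 24/5 - 20) + 5) = 38*(-144/5 + 5) = 38*(-119/5) = -4522/5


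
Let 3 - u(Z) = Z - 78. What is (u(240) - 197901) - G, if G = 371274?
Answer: -569334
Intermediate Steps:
u(Z) = 81 - Z (u(Z) = 3 - (Z - 78) = 3 - (-78 + Z) = 3 + (78 - Z) = 81 - Z)
(u(240) - 197901) - G = ((81 - 1*240) - 197901) - 1*371274 = ((81 - 240) - 197901) - 371274 = (-159 - 197901) - 371274 = -198060 - 371274 = -569334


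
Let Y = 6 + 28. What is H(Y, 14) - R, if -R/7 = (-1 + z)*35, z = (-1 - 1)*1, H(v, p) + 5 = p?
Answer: -726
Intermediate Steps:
Y = 34
H(v, p) = -5 + p
z = -2 (z = -2*1 = -2)
R = 735 (R = -7*(-1 - 2)*35 = -(-21)*35 = -7*(-105) = 735)
H(Y, 14) - R = (-5 + 14) - 1*735 = 9 - 735 = -726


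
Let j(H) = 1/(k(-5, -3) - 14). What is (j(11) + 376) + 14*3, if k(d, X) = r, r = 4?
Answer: 4179/10 ≈ 417.90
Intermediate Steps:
k(d, X) = 4
j(H) = -⅒ (j(H) = 1/(4 - 14) = 1/(-10) = -⅒)
(j(11) + 376) + 14*3 = (-⅒ + 376) + 14*3 = 3759/10 + 42 = 4179/10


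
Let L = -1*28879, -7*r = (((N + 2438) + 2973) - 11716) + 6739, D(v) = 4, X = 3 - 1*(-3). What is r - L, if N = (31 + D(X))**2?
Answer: 28642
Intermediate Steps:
X = 6 (X = 3 + 3 = 6)
N = 1225 (N = (31 + 4)**2 = 35**2 = 1225)
r = -237 (r = -((((1225 + 2438) + 2973) - 11716) + 6739)/7 = -(((3663 + 2973) - 11716) + 6739)/7 = -((6636 - 11716) + 6739)/7 = -(-5080 + 6739)/7 = -1/7*1659 = -237)
L = -28879
r - L = -237 - 1*(-28879) = -237 + 28879 = 28642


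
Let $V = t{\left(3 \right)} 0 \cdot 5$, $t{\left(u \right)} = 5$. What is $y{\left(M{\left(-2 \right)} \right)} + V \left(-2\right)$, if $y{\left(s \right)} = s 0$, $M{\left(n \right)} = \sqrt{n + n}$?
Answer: $0$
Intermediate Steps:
$M{\left(n \right)} = \sqrt{2} \sqrt{n}$ ($M{\left(n \right)} = \sqrt{2 n} = \sqrt{2} \sqrt{n}$)
$y{\left(s \right)} = 0$
$V = 0$ ($V = 5 \cdot 0 \cdot 5 = 0 \cdot 5 = 0$)
$y{\left(M{\left(-2 \right)} \right)} + V \left(-2\right) = 0 + 0 \left(-2\right) = 0 + 0 = 0$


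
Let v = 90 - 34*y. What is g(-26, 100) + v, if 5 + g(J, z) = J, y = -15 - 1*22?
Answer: 1317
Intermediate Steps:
y = -37 (y = -15 - 22 = -37)
g(J, z) = -5 + J
v = 1348 (v = 90 - 34*(-37) = 90 + 1258 = 1348)
g(-26, 100) + v = (-5 - 26) + 1348 = -31 + 1348 = 1317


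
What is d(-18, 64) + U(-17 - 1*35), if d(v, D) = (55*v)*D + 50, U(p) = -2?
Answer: -63312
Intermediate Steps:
d(v, D) = 50 + 55*D*v (d(v, D) = 55*D*v + 50 = 50 + 55*D*v)
d(-18, 64) + U(-17 - 1*35) = (50 + 55*64*(-18)) - 2 = (50 - 63360) - 2 = -63310 - 2 = -63312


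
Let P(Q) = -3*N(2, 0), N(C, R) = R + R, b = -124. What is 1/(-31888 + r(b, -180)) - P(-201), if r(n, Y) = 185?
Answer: -1/31703 ≈ -3.1543e-5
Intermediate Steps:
N(C, R) = 2*R
P(Q) = 0 (P(Q) = -6*0 = -3*0 = 0)
1/(-31888 + r(b, -180)) - P(-201) = 1/(-31888 + 185) - 1*0 = 1/(-31703) + 0 = -1/31703 + 0 = -1/31703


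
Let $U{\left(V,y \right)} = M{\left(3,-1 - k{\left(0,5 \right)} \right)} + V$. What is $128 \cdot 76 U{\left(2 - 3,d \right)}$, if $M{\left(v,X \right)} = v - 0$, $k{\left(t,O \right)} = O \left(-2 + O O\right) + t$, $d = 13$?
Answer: $19456$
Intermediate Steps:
$k{\left(t,O \right)} = t + O \left(-2 + O^{2}\right)$ ($k{\left(t,O \right)} = O \left(-2 + O^{2}\right) + t = t + O \left(-2 + O^{2}\right)$)
$M{\left(v,X \right)} = v$ ($M{\left(v,X \right)} = v + 0 = v$)
$U{\left(V,y \right)} = 3 + V$
$128 \cdot 76 U{\left(2 - 3,d \right)} = 128 \cdot 76 \left(3 + \left(2 - 3\right)\right) = 9728 \left(3 + \left(2 - 3\right)\right) = 9728 \left(3 - 1\right) = 9728 \cdot 2 = 19456$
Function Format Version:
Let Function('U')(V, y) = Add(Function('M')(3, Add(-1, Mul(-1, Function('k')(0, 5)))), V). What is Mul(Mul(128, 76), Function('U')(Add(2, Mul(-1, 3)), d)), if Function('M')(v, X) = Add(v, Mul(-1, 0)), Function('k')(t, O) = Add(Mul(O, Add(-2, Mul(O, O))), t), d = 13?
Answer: 19456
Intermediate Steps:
Function('k')(t, O) = Add(t, Mul(O, Add(-2, Pow(O, 2)))) (Function('k')(t, O) = Add(Mul(O, Add(-2, Pow(O, 2))), t) = Add(t, Mul(O, Add(-2, Pow(O, 2)))))
Function('M')(v, X) = v (Function('M')(v, X) = Add(v, 0) = v)
Function('U')(V, y) = Add(3, V)
Mul(Mul(128, 76), Function('U')(Add(2, Mul(-1, 3)), d)) = Mul(Mul(128, 76), Add(3, Add(2, Mul(-1, 3)))) = Mul(9728, Add(3, Add(2, -3))) = Mul(9728, Add(3, -1)) = Mul(9728, 2) = 19456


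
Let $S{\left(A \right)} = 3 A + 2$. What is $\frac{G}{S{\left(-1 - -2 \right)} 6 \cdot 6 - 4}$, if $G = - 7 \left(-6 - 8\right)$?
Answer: $\frac{49}{88} \approx 0.55682$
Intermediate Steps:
$S{\left(A \right)} = 2 + 3 A$
$G = 98$ ($G = \left(-7\right) \left(-14\right) = 98$)
$\frac{G}{S{\left(-1 - -2 \right)} 6 \cdot 6 - 4} = \frac{1}{\left(2 + 3 \left(-1 - -2\right)\right) 6 \cdot 6 - 4} \cdot 98 = \frac{1}{\left(2 + 3 \left(-1 + 2\right)\right) 36 - 4} \cdot 98 = \frac{1}{\left(2 + 3 \cdot 1\right) 36 - 4} \cdot 98 = \frac{1}{\left(2 + 3\right) 36 - 4} \cdot 98 = \frac{1}{5 \cdot 36 - 4} \cdot 98 = \frac{1}{180 - 4} \cdot 98 = \frac{1}{176} \cdot 98 = \frac{49}{88}$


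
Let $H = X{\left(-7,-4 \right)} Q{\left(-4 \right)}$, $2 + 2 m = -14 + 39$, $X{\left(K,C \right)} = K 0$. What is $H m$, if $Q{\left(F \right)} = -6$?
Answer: $0$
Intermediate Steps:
$X{\left(K,C \right)} = 0$
$m = \frac{23}{2}$ ($m = -1 + \frac{-14 + 39}{2} = -1 + \frac{1}{2} \cdot 25 = -1 + \frac{25}{2} = \frac{23}{2} \approx 11.5$)
$H = 0$ ($H = 0 \left(-6\right) = 0$)
$H m = 0 \cdot \frac{23}{2} = 0$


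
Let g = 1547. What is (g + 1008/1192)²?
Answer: 53189735641/22201 ≈ 2.3958e+6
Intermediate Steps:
(g + 1008/1192)² = (1547 + 1008/1192)² = (1547 + 1008*(1/1192))² = (1547 + 126/149)² = (230629/149)² = 53189735641/22201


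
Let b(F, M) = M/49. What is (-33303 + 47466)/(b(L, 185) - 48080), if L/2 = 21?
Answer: -231329/785245 ≈ -0.29459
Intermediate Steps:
L = 42 (L = 2*21 = 42)
b(F, M) = M/49 (b(F, M) = M*(1/49) = M/49)
(-33303 + 47466)/(b(L, 185) - 48080) = (-33303 + 47466)/((1/49)*185 - 48080) = 14163/(185/49 - 48080) = 14163/(-2355735/49) = 14163*(-49/2355735) = -231329/785245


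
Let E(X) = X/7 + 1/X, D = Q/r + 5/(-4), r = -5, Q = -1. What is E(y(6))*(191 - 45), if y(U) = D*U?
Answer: -48691/315 ≈ -154.57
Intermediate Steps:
D = -21/20 (D = -1/(-5) + 5/(-4) = -1*(-⅕) + 5*(-¼) = ⅕ - 5/4 = -21/20 ≈ -1.0500)
y(U) = -21*U/20
E(X) = 1/X + X/7 (E(X) = X*(⅐) + 1/X = X/7 + 1/X = 1/X + X/7)
E(y(6))*(191 - 45) = (1/(-21/20*6) + (-21/20*6)/7)*(191 - 45) = (1/(-63/10) + (⅐)*(-63/10))*146 = (-10/63 - 9/10)*146 = -667/630*146 = -48691/315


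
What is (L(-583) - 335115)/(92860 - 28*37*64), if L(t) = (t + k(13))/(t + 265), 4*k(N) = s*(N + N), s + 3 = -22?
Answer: -71043883/5629872 ≈ -12.619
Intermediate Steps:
s = -25 (s = -3 - 22 = -25)
k(N) = -25*N/2 (k(N) = (-25*(N + N))/4 = (-50*N)/4 = -25*N/2)
L(t) = (-325/2 + t)/(265 + t) (L(t) = (t - 25/2*13)/(t + 265) = (t - 325/2)/(265 + t) = (-325/2 + t)/(265 + t))
(L(-583) - 335115)/(92860 - 28*37*64) = ((-325/2 - 583)/(265 - 583) - 335115)/(92860 - 28*37*64) = (-1491/2/(-318) - 335115)/(92860 - 1036*64) = (-1/318*(-1491/2) - 335115)/(92860 - 66304) = (497/212 - 335115)/26556 = -71043883/212*1/26556 = -71043883/5629872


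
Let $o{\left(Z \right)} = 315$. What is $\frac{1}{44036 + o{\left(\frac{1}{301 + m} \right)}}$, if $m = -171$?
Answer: $\frac{1}{44351} \approx 2.2547 \cdot 10^{-5}$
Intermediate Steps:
$\frac{1}{44036 + o{\left(\frac{1}{301 + m} \right)}} = \frac{1}{44036 + 315} = \frac{1}{44351}$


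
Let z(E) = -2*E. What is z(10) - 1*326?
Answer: -346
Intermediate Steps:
z(10) - 1*326 = -2*10 - 1*326 = -20 - 326 = -346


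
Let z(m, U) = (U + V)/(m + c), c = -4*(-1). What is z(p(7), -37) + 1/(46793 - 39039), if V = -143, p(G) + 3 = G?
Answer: -87232/3877 ≈ -22.500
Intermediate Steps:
p(G) = -3 + G
c = 4
z(m, U) = (-143 + U)/(4 + m) (z(m, U) = (U - 143)/(m + 4) = (-143 + U)/(4 + m))
z(p(7), -37) + 1/(46793 - 39039) = (-143 - 37)/(4 + (-3 + 7)) + 1/(46793 - 39039) = -180/(4 + 4) + 1/7754 = -180/8 + 1/7754 = (⅛)*(-180) + 1/7754 = -45/2 + 1/7754 = -87232/3877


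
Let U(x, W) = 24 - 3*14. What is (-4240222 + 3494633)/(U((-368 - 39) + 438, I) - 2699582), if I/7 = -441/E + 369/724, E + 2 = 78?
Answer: 745589/2699600 ≈ 0.27619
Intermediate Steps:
E = 76 (E = -2 + 78 = 76)
I = -254835/6878 (I = 7*(-441/76 + 369/724) = 7*(-36405/6878) = -254835/6878 ≈ -37.051)
U(x, W) = -18 (U(x, W) = 24 - 42 = -18)
(-4240222 + 3494633)/(U((-368 - 39) + 438, I) - 2699582) = (-4240222 + 3494633)/(-18 - 2699582) = -745589/(-2699600) = -745589*(-1/2699600) = 745589/2699600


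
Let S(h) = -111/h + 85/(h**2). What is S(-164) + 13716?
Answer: 368923825/26896 ≈ 13717.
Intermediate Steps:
S(h) = -111/h + 85/h**2
S(-164) + 13716 = (85 - 111*(-164))/(-164)**2 + 13716 = (85 + 18204)/26896 + 13716 = (1/26896)*18289 + 13716 = 18289/26896 + 13716 = 368923825/26896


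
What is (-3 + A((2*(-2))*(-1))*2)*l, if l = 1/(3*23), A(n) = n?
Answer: 5/69 ≈ 0.072464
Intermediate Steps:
l = 1/69 ≈ 0.014493
(-3 + A((2*(-2))*(-1))*2)*l = (-3 + ((2*(-2))*(-1))*2)*(1/69) = (-3 - 4*(-1)*2)*(1/69) = (-3 + 4*2)*(1/69) = (-3 + 8)*(1/69) = 5*(1/69) = 5/69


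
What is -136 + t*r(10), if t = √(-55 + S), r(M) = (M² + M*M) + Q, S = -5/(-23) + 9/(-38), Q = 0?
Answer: -136 + 300*I*√4669782/437 ≈ -136.0 + 1483.5*I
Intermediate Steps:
S = -17/874 (S = -5*(-1/23) + 9*(-1/38) = 5/23 - 9/38 = -17/874 ≈ -0.019451)
r(M) = 2*M² (r(M) = (M² + M*M) + 0 = (M² + M²) + 0 = 2*M² + 0 = 2*M²)
t = 3*I*√4669782/874 (t = √(-55 - 17/874) = √(-48087/874) = 3*I*√4669782/874 ≈ 7.4175*I)
-136 + t*r(10) = -136 + (3*I*√4669782/874)*(2*10²) = -136 + (3*I*√4669782/874)*(2*100) = -136 + (3*I*√4669782/874)*200 = -136 + 300*I*√4669782/437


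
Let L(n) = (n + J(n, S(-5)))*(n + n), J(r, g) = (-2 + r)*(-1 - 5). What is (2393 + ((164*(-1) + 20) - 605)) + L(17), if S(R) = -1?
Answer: -838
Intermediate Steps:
J(r, g) = 12 - 6*r (J(r, g) = (-2 + r)*(-6) = 12 - 6*r)
L(n) = 2*n*(12 - 5*n) (L(n) = (n + (12 - 6*n))*(n + n) = (12 - 5*n)*(2*n) = 2*n*(12 - 5*n))
(2393 + ((164*(-1) + 20) - 605)) + L(17) = (2393 + ((164*(-1) + 20) - 605)) + 2*17*(12 - 5*17) = (2393 + ((-164 + 20) - 605)) + 2*17*(12 - 85) = (2393 + (-144 - 605)) + 2*17*(-73) = (2393 - 749) - 2482 = 1644 - 2482 = -838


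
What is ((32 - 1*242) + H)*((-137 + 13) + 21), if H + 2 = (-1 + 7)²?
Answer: 18128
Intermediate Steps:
H = 34 (H = -2 + (-1 + 7)² = -2 + 6² = -2 + 36 = 34)
((32 - 1*242) + H)*((-137 + 13) + 21) = ((32 - 1*242) + 34)*((-137 + 13) + 21) = ((32 - 242) + 34)*(-124 + 21) = (-210 + 34)*(-103) = -176*(-103) = 18128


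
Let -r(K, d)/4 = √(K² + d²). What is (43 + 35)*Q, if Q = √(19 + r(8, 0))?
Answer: 78*I*√13 ≈ 281.23*I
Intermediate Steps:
r(K, d) = -4*√(K² + d²)
Q = I*√13 (Q = √(19 - 4*√(8² + 0²)) = √(19 - 4*√(64 + 0)) = √(19 - 4*√64) = √(19 - 4*8) = √(19 - 32) = √(-13) = I*√13 ≈ 3.6056*I)
(43 + 35)*Q = (43 + 35)*(I*√13) = 78*(I*√13) = 78*I*√13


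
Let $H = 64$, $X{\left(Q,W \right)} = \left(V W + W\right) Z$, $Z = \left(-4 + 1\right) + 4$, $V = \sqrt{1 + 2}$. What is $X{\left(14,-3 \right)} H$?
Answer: $-192 - 192 \sqrt{3} \approx -524.55$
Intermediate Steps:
$V = \sqrt{3} \approx 1.732$
$Z = 1$ ($Z = -3 + 4 = 1$)
$X{\left(Q,W \right)} = W + W \sqrt{3}$ ($X{\left(Q,W \right)} = \left(\sqrt{3} W + W\right) 1 = \left(W \sqrt{3} + W\right) 1 = \left(W + W \sqrt{3}\right) 1 = W + W \sqrt{3}$)
$X{\left(14,-3 \right)} H = - 3 \left(1 + \sqrt{3}\right) 64 = \left(-3 - 3 \sqrt{3}\right) 64 = -192 - 192 \sqrt{3}$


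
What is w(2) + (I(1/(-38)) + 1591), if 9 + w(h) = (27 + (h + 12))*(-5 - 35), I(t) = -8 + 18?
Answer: -48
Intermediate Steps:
I(t) = 10
w(h) = -1569 - 40*h (w(h) = -9 + (27 + (h + 12))*(-5 - 35) = -9 + (27 + (12 + h))*(-40) = -9 + (39 + h)*(-40) = -9 + (-1560 - 40*h) = -1569 - 40*h)
w(2) + (I(1/(-38)) + 1591) = (-1569 - 40*2) + (10 + 1591) = (-1569 - 80) + 1601 = -1649 + 1601 = -48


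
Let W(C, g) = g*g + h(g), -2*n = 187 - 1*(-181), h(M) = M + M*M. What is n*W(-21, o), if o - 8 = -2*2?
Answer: -6624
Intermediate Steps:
o = 4 (o = 8 - 2*2 = 8 - 4 = 4)
h(M) = M + M²
n = -184 (n = -(187 - 1*(-181))/2 = -(187 + 181)/2 = -½*368 = -184)
W(C, g) = g² + g*(1 + g) (W(C, g) = g*g + g*(1 + g) = g² + g*(1 + g))
n*W(-21, o) = -736*(1 + 2*4) = -736*(1 + 8) = -736*9 = -184*36 = -6624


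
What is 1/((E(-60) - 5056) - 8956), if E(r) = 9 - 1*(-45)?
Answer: -1/13958 ≈ -7.1644e-5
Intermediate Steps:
E(r) = 54 (E(r) = 9 + 45 = 54)
1/((E(-60) - 5056) - 8956) = 1/((54 - 5056) - 8956) = 1/(-5002 - 8956) = 1/(-13958) = -1/13958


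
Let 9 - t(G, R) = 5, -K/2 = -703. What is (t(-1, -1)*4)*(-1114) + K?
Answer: -16418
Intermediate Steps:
K = 1406 (K = -2*(-703) = 1406)
t(G, R) = 4 (t(G, R) = 9 - 1*5 = 9 - 5 = 4)
(t(-1, -1)*4)*(-1114) + K = (4*4)*(-1114) + 1406 = 16*(-1114) + 1406 = -17824 + 1406 = -16418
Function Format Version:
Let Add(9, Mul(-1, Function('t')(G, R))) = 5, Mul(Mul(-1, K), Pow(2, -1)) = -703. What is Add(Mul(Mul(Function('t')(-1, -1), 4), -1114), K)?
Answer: -16418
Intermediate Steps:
K = 1406 (K = Mul(-2, -703) = 1406)
Function('t')(G, R) = 4 (Function('t')(G, R) = Add(9, Mul(-1, 5)) = Add(9, -5) = 4)
Add(Mul(Mul(Function('t')(-1, -1), 4), -1114), K) = Add(Mul(Mul(4, 4), -1114), 1406) = Add(Mul(16, -1114), 1406) = Add(-17824, 1406) = -16418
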